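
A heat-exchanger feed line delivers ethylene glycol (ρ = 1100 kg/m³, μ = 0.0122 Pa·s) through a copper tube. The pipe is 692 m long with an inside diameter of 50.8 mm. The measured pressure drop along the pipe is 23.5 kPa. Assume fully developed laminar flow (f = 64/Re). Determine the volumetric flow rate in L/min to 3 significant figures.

Q ≈ 27.3 L/min

For laminar flow, f = 64/Re with Re = ρVD/μ, so Darcy-Weisbach reduces to ΔP = 32μLV/D². Solving for V: V = ΔP·D²/(32μL) = 2.35e+04·(0.0508)²/(32·0.0122·692) = 0.2245 m/s.
Check: Re = ρVD/μ = 1100·0.2245·0.0508/0.0122 = 1028 < 2300, so the laminar assumption holds.
Q = V·A = 0.2245·(π/4·0.0508²) = 0.000455 m³/s = 27.3 L/min.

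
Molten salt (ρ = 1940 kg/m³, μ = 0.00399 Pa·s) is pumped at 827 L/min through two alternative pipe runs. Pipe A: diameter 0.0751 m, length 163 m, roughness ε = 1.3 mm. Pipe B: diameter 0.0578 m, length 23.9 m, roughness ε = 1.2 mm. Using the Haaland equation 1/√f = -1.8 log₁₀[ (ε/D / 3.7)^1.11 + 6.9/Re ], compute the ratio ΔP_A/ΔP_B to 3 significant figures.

Pipe A: V = Q/A = 0.01378/0.00443 = 3.112 m/s; Re = 1.136e+05; ε/D = 0.0173; Haaland → f = 0.04651; ΔP_A = f(L/D)(ρV²/2) = 9.48e+05 Pa.
Pipe B: V = Q/A = 0.01378/0.002624 = 5.253 m/s; Re = 1.476e+05; ε/D = 0.0208; Haaland → f = 0.04969; ΔP_B = f(L/D)(ρV²/2) = 5.5e+05 Pa.
ΔP_A/ΔP_B = 9.48e+05/5.5e+05 = 1.72.

ΔP_A/ΔP_B ≈ 1.72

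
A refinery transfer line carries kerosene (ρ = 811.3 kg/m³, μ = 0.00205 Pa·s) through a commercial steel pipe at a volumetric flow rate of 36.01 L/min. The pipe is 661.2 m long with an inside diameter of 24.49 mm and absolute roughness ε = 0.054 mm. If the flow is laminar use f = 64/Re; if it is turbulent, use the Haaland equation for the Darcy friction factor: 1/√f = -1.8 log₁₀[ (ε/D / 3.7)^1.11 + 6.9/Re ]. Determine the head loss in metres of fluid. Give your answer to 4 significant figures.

Q = 36.01 L/min = 36.01/60000 = 0.0006002 m³/s.
Cross-sectional area A = πD²/4 = π(0.02449)²/4 = 0.0004711 m²; mean velocity V = Q/A = 0.0006002/0.0004711 = 1.274 m/s.
Reynolds number Re = ρVD/μ = 811.3 · 1.274 · 0.02449 / 0.00205 = 1.235e+04.
Re > 4000 → turbulent. Relative roughness ε/D = 5.4e-05/0.02449 = 0.0022. Haaland: 1/√f = -1.8 log₁₀[(0.0022/3.7)^1.11 + 6.9/1.235e+04] = -1.8 log₁₀[0.000263 + 0.000559] = 5.553, so f = 0.03243.
Darcy-Weisbach: ΔP = f(L/D)(ρV²/2) = 0.03243·(661.2/0.02449)·(811.3·1.274²/2) = 0.03243·2.7e+04·658.5 = 5.765e+05 Pa.
Head loss h_f = ΔP/(ρg) = 5.765e+05/(811.3·9.81) = 72.44 m.

h_f ≈ 72.44 m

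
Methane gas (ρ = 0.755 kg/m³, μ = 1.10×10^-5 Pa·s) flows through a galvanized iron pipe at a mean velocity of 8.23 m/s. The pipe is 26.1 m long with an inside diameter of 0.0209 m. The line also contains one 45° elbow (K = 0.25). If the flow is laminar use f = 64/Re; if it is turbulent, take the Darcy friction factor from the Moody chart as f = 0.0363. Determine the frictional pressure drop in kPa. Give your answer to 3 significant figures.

Reynolds number Re = ρVD/μ = 0.755 · 8.23 · 0.0209 / 1.1e-05 = 1.181e+04.
Re > 4000 → turbulent; use the Moody-chart value f = 0.0363.
Total minor-loss coefficient ΣK = 1·0.25 = 0.25.
ΔP = [f·L/D + ΣK]·(ρV²/2) = [0.0363·26.1/0.0209 + 0.25]·(0.755·8.23²/2) = [45.33 + 0.25]·25.57 = 1165 Pa.
ΔP = 1165 Pa = 1.17 kPa.

ΔP ≈ 1.17 kPa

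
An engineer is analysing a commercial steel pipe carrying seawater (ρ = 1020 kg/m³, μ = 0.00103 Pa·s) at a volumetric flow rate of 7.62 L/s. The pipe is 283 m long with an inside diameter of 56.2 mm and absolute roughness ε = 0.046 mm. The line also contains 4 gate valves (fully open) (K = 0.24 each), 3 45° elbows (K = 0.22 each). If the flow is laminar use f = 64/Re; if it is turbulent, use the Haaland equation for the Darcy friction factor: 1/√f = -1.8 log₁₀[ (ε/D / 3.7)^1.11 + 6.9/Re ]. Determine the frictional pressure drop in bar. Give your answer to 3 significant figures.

ΔP ≈ 5.01 bar

Q = 7.62 L/s = 7.62/1000 = 0.00762 m³/s.
Cross-sectional area A = πD²/4 = π(0.0562)²/4 = 0.002481 m²; mean velocity V = Q/A = 0.00762/0.002481 = 3.072 m/s.
Reynolds number Re = ρVD/μ = 1020 · 3.072 · 0.0562 / 0.00103 = 1.71e+05.
Re > 4000 → turbulent. Relative roughness ε/D = 4.6e-05/0.0562 = 0.000819. Haaland: 1/√f = -1.8 log₁₀[(0.000819/3.7)^1.11 + 6.9/1.71e+05] = -1.8 log₁₀[8.76e-05 + 4.04e-05] = 7.007, so f = 0.02037.
Total minor-loss coefficient ΣK = 4·0.24 + 3·0.22 = 1.62.
ΔP = [f·L/D + ΣK]·(ρV²/2) = [0.02037·283/0.0562 + 1.62]·(1020·3.072²/2) = [102.6 + 1.62]·4812 = 5.014e+05 Pa.
ΔP = 5.014e+05 Pa = 5.01 bar.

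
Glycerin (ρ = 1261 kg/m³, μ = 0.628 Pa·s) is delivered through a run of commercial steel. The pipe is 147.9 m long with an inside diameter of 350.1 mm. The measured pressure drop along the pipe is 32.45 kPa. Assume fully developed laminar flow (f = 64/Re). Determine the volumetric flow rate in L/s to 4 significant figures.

For laminar flow, f = 64/Re with Re = ρVD/μ, so Darcy-Weisbach reduces to ΔP = 32μLV/D². Solving for V: V = ΔP·D²/(32μL) = 3.245e+04·(0.3501)²/(32·0.628·147.9) = 1.338 m/s.
Check: Re = ρVD/μ = 1261·1.338·0.3501/0.628 = 940.7 < 2300, so the laminar assumption holds.
Q = V·A = 1.338·(π/4·0.3501²) = 0.1288 m³/s = 128.8 L/s.

Q ≈ 128.8 L/s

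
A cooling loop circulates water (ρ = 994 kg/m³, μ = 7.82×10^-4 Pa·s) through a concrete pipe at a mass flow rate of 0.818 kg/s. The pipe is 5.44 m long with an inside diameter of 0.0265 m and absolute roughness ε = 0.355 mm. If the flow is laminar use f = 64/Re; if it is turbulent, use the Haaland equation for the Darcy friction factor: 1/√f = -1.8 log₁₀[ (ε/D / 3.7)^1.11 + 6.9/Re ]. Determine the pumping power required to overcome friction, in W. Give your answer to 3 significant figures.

P ≈ 8.03 W

A = πD²/4 = π(0.0265)²/4 = 0.0005515 m²; mean velocity V = ṁ/(ρA) = 0.818/(994 · 0.0005515) = 1.492 m/s.
Reynolds number Re = ρVD/μ = 994 · 1.492 · 0.0265 / 0.000782 = 5.026e+04.
Re > 4000 → turbulent. Relative roughness ε/D = 0.000355/0.0265 = 0.0134. Haaland: 1/√f = -1.8 log₁₀[(0.0134/3.7)^1.11 + 6.9/5.026e+04] = -1.8 log₁₀[0.00195 + 0.000137] = 4.824, so f = 0.04296.
Darcy-Weisbach: ΔP = f(L/D)(ρV²/2) = 0.04296·(5.44/0.0265)·(994·1.492²/2) = 0.04296·205.3·1106 = 9759 Pa.
Q = ṁ/ρ = 0.818/994 = 0.0008229 m³/s.
Pumping power P = QΔP = 0.0008229·9759 = 8.031 W = 8.03 W.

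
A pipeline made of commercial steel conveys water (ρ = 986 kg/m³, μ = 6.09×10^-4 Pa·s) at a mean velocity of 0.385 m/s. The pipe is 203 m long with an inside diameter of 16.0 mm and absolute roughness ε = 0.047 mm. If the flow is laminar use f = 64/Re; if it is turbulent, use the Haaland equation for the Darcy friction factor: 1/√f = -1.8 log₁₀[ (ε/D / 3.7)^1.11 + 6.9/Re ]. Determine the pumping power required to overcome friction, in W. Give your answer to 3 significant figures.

P ≈ 2.50 W

Reynolds number Re = ρVD/μ = 986 · 0.385 · 0.016 / 0.000609 = 9973.
Re > 4000 → turbulent. Relative roughness ε/D = 4.7e-05/0.016 = 0.00294. Haaland: 1/√f = -1.8 log₁₀[(0.00294/3.7)^1.11 + 6.9/9973] = -1.8 log₁₀[0.000362 + 0.000692] = 5.359, so f = 0.03482.
Darcy-Weisbach: ΔP = f(L/D)(ρV²/2) = 0.03482·(203/0.016)·(986·0.385²/2) = 0.03482·1.269e+04·73.07 = 3.228e+04 Pa.
Q = V·A = 0.385·0.0002011 = 7.741e-05 m³/s.
Pumping power P = QΔP = 7.741e-05·3.228e+04 = 2.499 W = 2.50 W.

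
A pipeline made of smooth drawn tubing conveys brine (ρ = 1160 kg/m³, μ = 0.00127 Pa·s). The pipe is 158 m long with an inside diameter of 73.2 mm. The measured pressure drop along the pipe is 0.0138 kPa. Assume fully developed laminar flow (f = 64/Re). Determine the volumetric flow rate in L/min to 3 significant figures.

For laminar flow, f = 64/Re with Re = ρVD/μ, so Darcy-Weisbach reduces to ΔP = 32μLV/D². Solving for V: V = ΔP·D²/(32μL) = 13.8·(0.0732)²/(32·0.00127·158) = 0.01152 m/s.
Check: Re = ρVD/μ = 1160·0.01152·0.0732/0.00127 = 769.9 < 2300, so the laminar assumption holds.
Q = V·A = 0.01152·(π/4·0.0732²) = 4.846e-05 m³/s = 2.91 L/min.

Q ≈ 2.91 L/min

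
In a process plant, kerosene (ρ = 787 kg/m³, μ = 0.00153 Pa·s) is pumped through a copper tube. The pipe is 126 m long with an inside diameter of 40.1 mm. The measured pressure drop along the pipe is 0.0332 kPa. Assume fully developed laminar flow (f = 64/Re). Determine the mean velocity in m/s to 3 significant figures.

For laminar flow, f = 64/Re with Re = ρVD/μ, so Darcy-Weisbach reduces to ΔP = 32μLV/D². Solving for V: V = ΔP·D²/(32μL) = 33.2·(0.0401)²/(32·0.00153·126) = 0.008654 m/s.
Check: Re = ρVD/μ = 787·0.008654·0.0401/0.00153 = 178.5 < 2300, so the laminar assumption holds.

V ≈ 0.00865 m/s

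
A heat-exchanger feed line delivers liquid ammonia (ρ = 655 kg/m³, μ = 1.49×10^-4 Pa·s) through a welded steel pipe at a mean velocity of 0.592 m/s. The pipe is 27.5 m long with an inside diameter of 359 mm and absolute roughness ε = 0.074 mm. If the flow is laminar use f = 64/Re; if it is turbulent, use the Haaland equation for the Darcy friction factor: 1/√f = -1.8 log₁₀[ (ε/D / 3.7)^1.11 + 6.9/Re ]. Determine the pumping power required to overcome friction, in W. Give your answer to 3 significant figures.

P ≈ 7.75 W

Reynolds number Re = ρVD/μ = 655 · 0.592 · 0.359 / 0.000149 = 9.343e+05.
Re > 4000 → turbulent. Relative roughness ε/D = 7.4e-05/0.359 = 0.000206. Haaland: 1/√f = -1.8 log₁₀[(0.000206/3.7)^1.11 + 6.9/9.343e+05] = -1.8 log₁₀[1.9e-05 + 7.39e-06] = 8.243, so f = 0.01472.
Darcy-Weisbach: ΔP = f(L/D)(ρV²/2) = 0.01472·(27.5/0.359)·(655·0.592²/2) = 0.01472·76.6·114.8 = 129.4 Pa.
Q = V·A = 0.592·0.1012 = 0.05992 m³/s.
Pumping power P = QΔP = 0.05992·129.4 = 7.755 W = 7.75 W.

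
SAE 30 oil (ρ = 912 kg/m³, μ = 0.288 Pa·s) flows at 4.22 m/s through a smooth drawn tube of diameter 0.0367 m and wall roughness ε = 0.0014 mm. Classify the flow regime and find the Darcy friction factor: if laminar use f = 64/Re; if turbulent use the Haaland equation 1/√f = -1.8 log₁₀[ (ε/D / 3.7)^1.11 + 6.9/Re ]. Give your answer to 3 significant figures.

f ≈ 0.130

Re = ρVD/μ = 912·4.22·0.0367/0.288 = 490.4.
Re < 2300 → laminar, so f = 64/Re = 0.1305 (roughness is irrelevant in laminar flow).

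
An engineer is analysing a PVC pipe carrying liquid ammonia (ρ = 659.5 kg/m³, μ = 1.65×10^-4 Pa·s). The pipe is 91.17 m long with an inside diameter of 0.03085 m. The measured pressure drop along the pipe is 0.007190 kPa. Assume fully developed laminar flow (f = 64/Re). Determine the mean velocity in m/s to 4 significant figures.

V ≈ 0.01422 m/s

For laminar flow, f = 64/Re with Re = ρVD/μ, so Darcy-Weisbach reduces to ΔP = 32μLV/D². Solving for V: V = ΔP·D²/(32μL) = 7.19·(0.03085)²/(32·0.000165·91.17) = 0.01422 m/s.
Check: Re = ρVD/μ = 659.5·0.01422·0.03085/0.000165 = 1753 < 2300, so the laminar assumption holds.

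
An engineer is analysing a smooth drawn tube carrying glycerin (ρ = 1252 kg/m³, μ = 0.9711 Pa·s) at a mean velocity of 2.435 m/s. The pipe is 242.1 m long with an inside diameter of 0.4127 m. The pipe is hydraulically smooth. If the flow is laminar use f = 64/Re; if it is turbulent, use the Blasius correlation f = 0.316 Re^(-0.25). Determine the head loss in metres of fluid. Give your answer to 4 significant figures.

h_f ≈ 8.757 m

Reynolds number Re = ρVD/μ = 1252 · 2.435 · 0.4127 / 0.971 = 1296.
Re < 2300 → laminar flow, so f = 64/Re = 64/1296 = 0.0494 (the turbulent correlation is not needed).
Darcy-Weisbach: ΔP = f(L/D)(ρV²/2) = 0.0494·(242.1/0.4127)·(1252·2.435²/2) = 0.0494·586.6·3712 = 1.076e+05 Pa.
Head loss h_f = ΔP/(ρg) = 1.076e+05/(1252·9.81) = 8.757 m.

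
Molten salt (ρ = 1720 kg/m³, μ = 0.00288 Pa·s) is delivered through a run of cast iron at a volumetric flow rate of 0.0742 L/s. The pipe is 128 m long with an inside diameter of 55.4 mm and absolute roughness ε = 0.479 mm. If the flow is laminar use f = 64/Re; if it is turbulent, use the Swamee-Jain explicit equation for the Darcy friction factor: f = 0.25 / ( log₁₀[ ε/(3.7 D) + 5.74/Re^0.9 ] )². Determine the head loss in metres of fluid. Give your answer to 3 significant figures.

Q = 0.0742 L/s = 0.0742/1000 = 7.42e-05 m³/s.
Cross-sectional area A = πD²/4 = π(0.0554)²/4 = 0.002411 m²; mean velocity V = Q/A = 7.42e-05/0.002411 = 0.03078 m/s.
Reynolds number Re = ρVD/μ = 1720 · 0.03078 · 0.0554 / 0.00288 = 1018.
Re < 2300 → laminar flow, so f = 64/Re = 64/1018 = 0.06284 (the turbulent correlation is not needed).
Darcy-Weisbach: ΔP = f(L/D)(ρV²/2) = 0.06284·(128/0.0554)·(1720·0.03078²/2) = 0.06284·2310·0.8149 = 118.3 Pa.
Head loss h_f = ΔP/(ρg) = 118.3/(1720·9.81) = 0.00701 m.

h_f ≈ 0.00701 m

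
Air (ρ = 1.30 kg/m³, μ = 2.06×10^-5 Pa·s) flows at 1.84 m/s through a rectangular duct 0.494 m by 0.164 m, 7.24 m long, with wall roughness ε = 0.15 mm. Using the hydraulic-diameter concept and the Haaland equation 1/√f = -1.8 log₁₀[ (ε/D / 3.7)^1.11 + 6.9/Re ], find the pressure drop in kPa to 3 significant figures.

ΔP ≈ 0.00161 kPa

Hydraulic diameter D_h = 4A/P = 4·(0.494·0.164)/(2·(0.494+0.164)) = 0.3241/1.316 = 0.2462 m.
Re = ρVD_h/μ = 1.3·1.84·0.2462/2.06e-05 = 2.859e+04.
ε/D_h = 0.00015/0.2462 = 0.000609; Haaland gives 1/√f = -1.8 log₁₀[6.31e-05+0.000241] = 6.33, so f = 0.02496.
ΔP = f(L/D_h)(ρV²/2) = 0.02496·7.24/0.2462·2.201 = 1.615 Pa.
ΔP = 0.00161 kPa.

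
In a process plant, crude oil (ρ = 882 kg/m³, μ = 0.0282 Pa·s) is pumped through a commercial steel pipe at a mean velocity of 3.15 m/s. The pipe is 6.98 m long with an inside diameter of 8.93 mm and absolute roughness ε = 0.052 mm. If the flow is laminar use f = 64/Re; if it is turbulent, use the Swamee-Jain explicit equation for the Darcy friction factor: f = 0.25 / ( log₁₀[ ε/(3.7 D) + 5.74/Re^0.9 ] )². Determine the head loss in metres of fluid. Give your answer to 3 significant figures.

Reynolds number Re = ρVD/μ = 882 · 3.15 · 0.00893 / 0.0282 = 879.8.
Re < 2300 → laminar flow, so f = 64/Re = 64/879.8 = 0.07274 (the turbulent correlation is not needed).
Darcy-Weisbach: ΔP = f(L/D)(ρV²/2) = 0.07274·(6.98/0.00893)·(882·3.15²/2) = 0.07274·781.6·4376 = 2.488e+05 Pa.
Head loss h_f = ΔP/(ρg) = 2.488e+05/(882·9.81) = 28.8 m.

h_f ≈ 28.8 m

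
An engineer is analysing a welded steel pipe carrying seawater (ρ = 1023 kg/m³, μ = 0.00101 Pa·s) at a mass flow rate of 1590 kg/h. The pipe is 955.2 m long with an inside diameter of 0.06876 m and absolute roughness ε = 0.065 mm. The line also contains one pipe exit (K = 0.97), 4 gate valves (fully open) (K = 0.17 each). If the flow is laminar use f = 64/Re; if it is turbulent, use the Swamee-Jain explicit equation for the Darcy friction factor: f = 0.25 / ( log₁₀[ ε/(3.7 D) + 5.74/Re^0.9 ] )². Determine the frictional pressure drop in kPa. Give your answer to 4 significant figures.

ΔP ≈ 3.307 kPa

ṁ = 1590 kg/h = 1590/3600 = 0.4417 kg/s.
A = πD²/4 = π(0.06876)²/4 = 0.003713 m²; mean velocity V = ṁ/(ρA) = 0.4417/(1023 · 0.003713) = 0.1163 m/s.
Reynolds number Re = ρVD/μ = 1023 · 0.1163 · 0.06876 / 0.00101 = 8097.
Re > 4000 → turbulent. Relative roughness ε/D = 6.5e-05/0.06876 = 0.000945. Swamee-Jain: f = 0.25/(log₁₀[0.000945/3.7 + 5.74/8097^0.9])² = 0.25/(log₁₀[0.000255 + 0.00174])² = 0.25/(-2.699)² = 0.03431.
Total minor-loss coefficient ΣK = 1·0.97 + 4·0.17 = 1.65.
ΔP = [f·L/D + ΣK]·(ρV²/2) = [0.03431·955.2/0.06876 + 1.65]·(1023·0.1163²/2) = [476.7 + 1.65]·6.914 = 3307 Pa.
ΔP = 3307 Pa = 3.307 kPa.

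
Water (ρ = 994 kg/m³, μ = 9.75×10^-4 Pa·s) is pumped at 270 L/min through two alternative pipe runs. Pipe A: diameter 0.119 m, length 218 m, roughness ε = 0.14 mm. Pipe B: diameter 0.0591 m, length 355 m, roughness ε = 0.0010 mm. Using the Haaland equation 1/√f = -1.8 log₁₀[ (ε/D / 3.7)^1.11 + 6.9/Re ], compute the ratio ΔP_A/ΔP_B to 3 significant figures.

ΔP_A/ΔP_B ≈ 0.0251

Pipe A: V = Q/A = 0.0045/0.01112 = 0.4046 m/s; Re = 4.909e+04; ε/D = 0.00118; Haaland → f = 0.02427; ΔP_A = f(L/D)(ρV²/2) = 3618 Pa.
Pipe B: V = Q/A = 0.0045/0.002743 = 1.64 m/s; Re = 9.884e+04; ε/D = 1.69e-05; Haaland → f = 0.01793; ΔP_B = f(L/D)(ρV²/2) = 1.44e+05 Pa.
ΔP_A/ΔP_B = 3618/1.44e+05 = 0.0251.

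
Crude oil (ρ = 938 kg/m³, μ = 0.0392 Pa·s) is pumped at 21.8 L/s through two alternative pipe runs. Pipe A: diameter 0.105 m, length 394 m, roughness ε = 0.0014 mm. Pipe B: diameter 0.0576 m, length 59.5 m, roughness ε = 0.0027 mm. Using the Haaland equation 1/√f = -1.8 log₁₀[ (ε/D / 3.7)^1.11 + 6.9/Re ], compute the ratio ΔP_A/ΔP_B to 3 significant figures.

ΔP_A/ΔP_B ≈ 0.389

Pipe A: V = Q/A = 0.0218/0.008659 = 2.518 m/s; Re = 6325; ε/D = 1.33e-05; Haaland → f = 0.03518; ΔP_A = f(L/D)(ρV²/2) = 3.924e+05 Pa.
Pipe B: V = Q/A = 0.0218/0.002606 = 8.366 m/s; Re = 1.153e+04; ε/D = 4.69e-05; Haaland → f = 0.02976; ΔP_B = f(L/D)(ρV²/2) = 1.009e+06 Pa.
ΔP_A/ΔP_B = 3.924e+05/1.009e+06 = 0.389.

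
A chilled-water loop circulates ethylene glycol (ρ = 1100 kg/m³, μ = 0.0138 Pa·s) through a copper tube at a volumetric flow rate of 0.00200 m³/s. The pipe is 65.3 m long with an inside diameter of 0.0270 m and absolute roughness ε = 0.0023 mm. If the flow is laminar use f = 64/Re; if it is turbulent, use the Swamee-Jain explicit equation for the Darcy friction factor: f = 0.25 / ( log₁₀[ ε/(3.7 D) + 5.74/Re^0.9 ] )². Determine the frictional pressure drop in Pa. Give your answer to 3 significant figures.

Cross-sectional area A = πD²/4 = π(0.027)²/4 = 0.0005726 m²; mean velocity V = Q/A = 0.002/0.0005726 = 3.493 m/s.
Reynolds number Re = ρVD/μ = 1100 · 3.493 · 0.027 / 0.0138 = 7518.
Re > 4000 → turbulent. Relative roughness ε/D = 2.3e-06/0.027 = 8.52e-05. Swamee-Jain: f = 0.25/(log₁₀[8.52e-05/3.7 + 5.74/7518^0.9])² = 0.25/(log₁₀[2.3e-05 + 0.00186])² = 0.25/(-2.724)² = 0.03369.
Darcy-Weisbach: ΔP = f(L/D)(ρV²/2) = 0.03369·(65.3/0.027)·(1100·3.493²/2) = 0.03369·2419·6711 = 5.467e+05 Pa.

ΔP ≈ 547000 Pa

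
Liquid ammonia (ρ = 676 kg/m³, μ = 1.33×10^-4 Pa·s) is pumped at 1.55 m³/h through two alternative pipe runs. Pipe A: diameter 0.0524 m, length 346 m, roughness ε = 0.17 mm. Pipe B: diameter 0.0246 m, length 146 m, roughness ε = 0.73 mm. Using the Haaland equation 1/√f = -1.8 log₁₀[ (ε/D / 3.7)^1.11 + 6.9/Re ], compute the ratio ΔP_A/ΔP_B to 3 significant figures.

ΔP_A/ΔP_B ≈ 0.0272

Pipe A: V = Q/A = 0.0004306/0.002157 = 0.1997 m/s; Re = 5.317e+04; ε/D = 0.00324; Haaland → f = 0.02882; ΔP_A = f(L/D)(ρV²/2) = 2564 Pa.
Pipe B: V = Q/A = 0.0004306/0.0004753 = 0.9059 m/s; Re = 1.133e+05; ε/D = 0.0297; Haaland → f = 0.0573; ΔP_B = f(L/D)(ρV²/2) = 9.433e+04 Pa.
ΔP_A/ΔP_B = 2564/9.433e+04 = 0.0272.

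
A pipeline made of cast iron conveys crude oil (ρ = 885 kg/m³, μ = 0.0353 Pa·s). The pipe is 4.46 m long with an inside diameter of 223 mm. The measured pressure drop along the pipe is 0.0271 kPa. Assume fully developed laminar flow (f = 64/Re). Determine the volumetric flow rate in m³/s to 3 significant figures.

Q ≈ 0.0104 m³/s

For laminar flow, f = 64/Re with Re = ρVD/μ, so Darcy-Weisbach reduces to ΔP = 32μLV/D². Solving for V: V = ΔP·D²/(32μL) = 27.1·(0.223)²/(32·0.0353·4.46) = 0.2675 m/s.
Check: Re = ρVD/μ = 885·0.2675·0.223/0.0353 = 1496 < 2300, so the laminar assumption holds.
Q = V·A = 0.2675·(π/4·0.223²) = 0.01045 m³/s = 0.0104 m³/s.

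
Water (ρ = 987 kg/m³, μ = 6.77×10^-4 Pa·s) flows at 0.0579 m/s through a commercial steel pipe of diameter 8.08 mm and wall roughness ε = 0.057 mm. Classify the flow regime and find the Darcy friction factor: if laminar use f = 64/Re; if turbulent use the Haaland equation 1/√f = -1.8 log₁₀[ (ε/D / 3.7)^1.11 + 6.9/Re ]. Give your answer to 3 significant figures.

f ≈ 0.0938

Re = ρVD/μ = 987·0.0579·0.00808/0.000677 = 682.1.
Re < 2300 → laminar, so f = 64/Re = 0.09383 (roughness is irrelevant in laminar flow).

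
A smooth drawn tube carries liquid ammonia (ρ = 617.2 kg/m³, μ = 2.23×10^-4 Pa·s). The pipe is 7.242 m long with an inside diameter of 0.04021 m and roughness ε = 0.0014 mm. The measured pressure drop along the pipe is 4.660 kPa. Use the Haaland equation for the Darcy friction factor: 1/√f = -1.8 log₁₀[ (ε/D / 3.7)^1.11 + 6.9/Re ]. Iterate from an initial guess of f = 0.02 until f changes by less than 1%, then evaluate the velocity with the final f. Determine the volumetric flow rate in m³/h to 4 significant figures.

Rearranging Darcy-Weisbach: V = √(2·ΔP·D/(f·L·ρ)). With ε/D = 1.4e-06/0.04021 = 3.48e-05, iterate starting from f = 0.02:
  f = 0.02 → V = √(2·4660·0.04021/(0.02·7.242·617.2)) = 2.047 m/s; Re = ρVD/μ = 2.279e+05; f → 0.01536
  f = 0.01536 → V = 2.336 m/s; Re = 2.6e+05; f → 0.01501
  f = 0.01501 → V = 2.364 m/s; Re = 2.631e+05; f → 0.01498
Converged (Δf/f < 1%). With the final f = 0.01498: V = √(2·4660·0.04021/(0.01498·7.242·617.2)) = 2.366 m/s.
Q = V·A = 2.366·(π/4·0.04021²) = 0.003005 m³/s = 10.82 m³/h.

Q ≈ 10.82 m³/h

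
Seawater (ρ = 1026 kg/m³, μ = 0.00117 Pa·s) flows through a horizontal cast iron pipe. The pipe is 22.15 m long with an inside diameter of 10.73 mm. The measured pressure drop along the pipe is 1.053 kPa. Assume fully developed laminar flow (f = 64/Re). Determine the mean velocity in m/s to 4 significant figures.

For laminar flow, f = 64/Re with Re = ρVD/μ, so Darcy-Weisbach reduces to ΔP = 32μLV/D². Solving for V: V = ΔP·D²/(32μL) = 1053·(0.01073)²/(32·0.00117·22.15) = 0.1462 m/s.
Check: Re = ρVD/μ = 1026·0.1462·0.01073/0.00117 = 1376 < 2300, so the laminar assumption holds.

V ≈ 0.1462 m/s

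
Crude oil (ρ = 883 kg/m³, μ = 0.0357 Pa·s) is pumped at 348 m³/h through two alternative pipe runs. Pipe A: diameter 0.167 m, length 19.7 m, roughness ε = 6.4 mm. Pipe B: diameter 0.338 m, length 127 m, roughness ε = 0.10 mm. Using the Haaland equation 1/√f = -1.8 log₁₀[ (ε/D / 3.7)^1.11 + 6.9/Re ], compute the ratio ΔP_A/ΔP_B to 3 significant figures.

Pipe A: V = Q/A = 0.09667/0.0219 = 4.413 m/s; Re = 1.823e+04; ε/D = 0.0383; Haaland → f = 0.06509; ΔP_A = f(L/D)(ρV²/2) = 6.602e+04 Pa.
Pipe B: V = Q/A = 0.09667/0.08973 = 1.077 m/s; Re = 9007; ε/D = 0.000296; Haaland → f = 0.03212; ΔP_B = f(L/D)(ρV²/2) = 6184 Pa.
ΔP_A/ΔP_B = 6.602e+04/6184 = 10.7.

ΔP_A/ΔP_B ≈ 10.7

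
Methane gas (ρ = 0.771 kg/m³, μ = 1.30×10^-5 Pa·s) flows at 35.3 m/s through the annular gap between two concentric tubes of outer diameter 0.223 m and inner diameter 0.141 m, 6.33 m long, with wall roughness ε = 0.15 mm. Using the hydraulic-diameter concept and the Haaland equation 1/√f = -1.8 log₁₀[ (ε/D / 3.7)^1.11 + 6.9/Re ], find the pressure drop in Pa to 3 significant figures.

ΔP ≈ 886 Pa

Hydraulic diameter D_h = 4A/P = D_o - D_i = 0.223 - 0.141 = 0.082 m.
Re = ρVD_h/μ = 0.771·35.3·0.082/1.3e-05 = 1.717e+05.
ε/D_h = 0.00015/0.082 = 0.00183; Haaland gives 1/√f = -1.8 log₁₀[0.000214+4.02e-05] = 6.471, so f = 0.02388.
ΔP = f(L/D_h)(ρV²/2) = 0.02388·6.33/0.082·480.4 = 885.7 Pa.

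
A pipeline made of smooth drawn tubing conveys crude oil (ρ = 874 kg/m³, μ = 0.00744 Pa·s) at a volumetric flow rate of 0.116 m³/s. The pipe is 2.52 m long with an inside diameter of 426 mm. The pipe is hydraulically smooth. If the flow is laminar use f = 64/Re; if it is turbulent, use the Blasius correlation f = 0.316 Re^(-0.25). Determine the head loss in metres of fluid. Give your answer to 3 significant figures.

Cross-sectional area A = πD²/4 = π(0.426)²/4 = 0.1425 m²; mean velocity V = Q/A = 0.116/0.1425 = 0.8139 m/s.
Reynolds number Re = ρVD/μ = 874 · 0.8139 · 0.426 / 0.00744 = 4.073e+04.
Re > 4000 → turbulent. Smooth-pipe (Blasius): f = 0.316 Re^(-0.25) = 0.316/(4.073e+04)^0.25 = 0.02224.
Darcy-Weisbach: ΔP = f(L/D)(ρV²/2) = 0.02224·(2.52/0.426)·(874·0.8139²/2) = 0.02224·5.915·289.5 = 38.09 Pa.
Head loss h_f = ΔP/(ρg) = 38.09/(874·9.81) = 0.00444 m.

h_f ≈ 0.00444 m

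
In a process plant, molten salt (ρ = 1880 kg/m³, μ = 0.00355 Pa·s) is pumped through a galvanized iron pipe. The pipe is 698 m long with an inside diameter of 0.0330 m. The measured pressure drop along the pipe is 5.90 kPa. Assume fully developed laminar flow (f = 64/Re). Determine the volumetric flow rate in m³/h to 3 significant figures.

Q ≈ 0.249 m³/h

For laminar flow, f = 64/Re with Re = ρVD/μ, so Darcy-Weisbach reduces to ΔP = 32μLV/D². Solving for V: V = ΔP·D²/(32μL) = 5900·(0.033)²/(32·0.00355·698) = 0.08103 m/s.
Check: Re = ρVD/μ = 1880·0.08103·0.033/0.00355 = 1416 < 2300, so the laminar assumption holds.
Q = V·A = 0.08103·(π/4·0.033²) = 6.93e-05 m³/s = 0.249 m³/h.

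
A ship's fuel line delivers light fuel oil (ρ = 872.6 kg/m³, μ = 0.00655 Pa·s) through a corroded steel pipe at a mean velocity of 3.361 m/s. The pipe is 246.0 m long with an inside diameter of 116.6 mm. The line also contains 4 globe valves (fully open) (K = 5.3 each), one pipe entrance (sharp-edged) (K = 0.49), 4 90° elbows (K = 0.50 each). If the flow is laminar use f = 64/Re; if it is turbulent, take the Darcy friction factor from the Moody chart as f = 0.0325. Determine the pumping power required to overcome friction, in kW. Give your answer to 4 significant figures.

Reynolds number Re = ρVD/μ = 872.6 · 3.361 · 0.1166 / 0.00655 = 5.221e+04.
Re > 4000 → turbulent; use the Moody-chart value f = 0.0325.
Total minor-loss coefficient ΣK = 4·5.3 + 1·0.49 + 4·0.5 = 23.7.
ΔP = [f·L/D + ΣK]·(ρV²/2) = [0.0325·246/0.1166 + 23.7]·(872.6·3.361²/2) = [68.57 + 23.7]·4929 = 4.547e+05 Pa.
Q = V·A = 3.361·0.01068 = 0.03589 m³/s.
Pumping power P = QΔP = 0.03589·4.547e+05 = 16319 W = 16.32 kW.

P ≈ 16.32 kW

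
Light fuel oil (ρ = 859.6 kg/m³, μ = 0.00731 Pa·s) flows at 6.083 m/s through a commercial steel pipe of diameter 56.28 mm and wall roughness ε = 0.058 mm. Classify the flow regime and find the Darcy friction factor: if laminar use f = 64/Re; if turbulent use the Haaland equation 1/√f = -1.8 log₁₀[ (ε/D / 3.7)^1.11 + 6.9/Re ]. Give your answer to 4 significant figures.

Re = ρVD/μ = 859.6·6.083·0.05628/0.00731 = 4.026e+04.
Re > 4000 → turbulent. ε/D = 5.8e-05/0.05628 = 0.00103; Haaland: 1/√f = -1.8 log₁₀[0.000113 + 0.000171] = 6.382, so f = 0.02455.

f ≈ 0.02455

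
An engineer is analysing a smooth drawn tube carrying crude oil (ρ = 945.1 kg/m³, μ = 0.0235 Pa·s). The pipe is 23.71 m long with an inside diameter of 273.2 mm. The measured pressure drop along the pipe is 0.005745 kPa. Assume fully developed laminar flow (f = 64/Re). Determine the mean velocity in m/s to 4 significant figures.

For laminar flow, f = 64/Re with Re = ρVD/μ, so Darcy-Weisbach reduces to ΔP = 32μLV/D². Solving for V: V = ΔP·D²/(32μL) = 5.745·(0.2732)²/(32·0.0235·23.71) = 0.02405 m/s.
Check: Re = ρVD/μ = 945.1·0.02405·0.2732/0.0235 = 264.2 < 2300, so the laminar assumption holds.

V ≈ 0.02405 m/s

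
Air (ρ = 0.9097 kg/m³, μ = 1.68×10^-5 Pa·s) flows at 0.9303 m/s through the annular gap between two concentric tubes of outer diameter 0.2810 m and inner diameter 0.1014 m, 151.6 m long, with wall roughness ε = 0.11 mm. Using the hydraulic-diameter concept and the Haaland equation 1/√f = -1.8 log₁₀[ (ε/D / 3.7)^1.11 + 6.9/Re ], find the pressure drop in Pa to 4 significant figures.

ΔP ≈ 10.79 Pa

Hydraulic diameter D_h = 4A/P = D_o - D_i = 0.281 - 0.1014 = 0.1796 m.
Re = ρVD_h/μ = 0.9097·0.9303·0.1796/1.68e-05 = 9047.
ε/D_h = 0.00011/0.1796 = 0.000612; Haaland gives 1/√f = -1.8 log₁₀[6.35e-05+0.000763] = 5.549, so f = 0.03247.
ΔP = f(L/D_h)(ρV²/2) = 0.03247·151.6/0.1796·0.3937 = 10.79 Pa.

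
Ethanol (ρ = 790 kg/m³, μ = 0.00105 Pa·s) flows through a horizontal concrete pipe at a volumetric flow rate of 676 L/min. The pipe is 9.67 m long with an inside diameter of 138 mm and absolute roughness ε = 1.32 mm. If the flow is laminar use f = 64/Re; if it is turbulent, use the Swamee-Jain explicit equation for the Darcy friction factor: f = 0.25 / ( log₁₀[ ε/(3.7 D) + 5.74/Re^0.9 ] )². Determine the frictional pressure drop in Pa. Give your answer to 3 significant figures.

Q = 676 L/min = 676/60000 = 0.01127 m³/s.
Cross-sectional area A = πD²/4 = π(0.138)²/4 = 0.01496 m²; mean velocity V = Q/A = 0.01127/0.01496 = 0.7533 m/s.
Reynolds number Re = ρVD/μ = 790 · 0.7533 · 0.138 / 0.00105 = 7.821e+04.
Re > 4000 → turbulent. Relative roughness ε/D = 0.00132/0.138 = 0.00957. Swamee-Jain: f = 0.25/(log₁₀[0.00957/3.7 + 5.74/7.821e+04^0.9])² = 0.25/(log₁₀[0.00259 + 0.000226])² = 0.25/(-2.551)² = 0.03842.
Darcy-Weisbach: ΔP = f(L/D)(ρV²/2) = 0.03842·(9.67/0.138)·(790·0.7533²/2) = 0.03842·70.07·224.1 = 603.3 Pa.

ΔP ≈ 603 Pa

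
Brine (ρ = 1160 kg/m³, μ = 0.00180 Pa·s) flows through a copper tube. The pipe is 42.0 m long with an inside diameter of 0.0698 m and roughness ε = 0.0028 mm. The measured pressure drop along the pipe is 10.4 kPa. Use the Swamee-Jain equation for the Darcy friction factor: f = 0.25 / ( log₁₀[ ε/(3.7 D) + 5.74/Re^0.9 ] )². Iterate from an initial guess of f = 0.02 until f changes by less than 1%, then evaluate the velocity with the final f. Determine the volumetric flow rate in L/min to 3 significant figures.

Q ≈ 276 L/min

Rearranging Darcy-Weisbach: V = √(2·ΔP·D/(f·L·ρ)). With ε/D = 2.8e-06/0.0698 = 4.01e-05, iterate starting from f = 0.02:
  f = 0.02 → V = √(2·1.04e+04·0.0698/(0.02·42·1160)) = 1.221 m/s; Re = ρVD/μ = 5.491e+04; f → 0.0205
  f = 0.0205 → V = 1.206 m/s; Re = 5.423e+04; f → 0.02056
Converged (Δf/f < 1%). With the final f = 0.02056: V = √(2·1.04e+04·0.0698/(0.02056·42·1160)) = 1.204 m/s.
Q = V·A = 1.204·(π/4·0.0698²) = 0.004607 m³/s = 276 L/min.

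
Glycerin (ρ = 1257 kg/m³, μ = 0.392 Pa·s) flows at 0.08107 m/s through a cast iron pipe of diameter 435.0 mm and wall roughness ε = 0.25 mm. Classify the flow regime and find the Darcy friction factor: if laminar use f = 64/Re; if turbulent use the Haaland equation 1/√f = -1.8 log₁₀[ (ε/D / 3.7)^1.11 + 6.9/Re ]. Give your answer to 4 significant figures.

Re = ρVD/μ = 1257·0.08107·0.435/0.392 = 113.1.
Re < 2300 → laminar, so f = 64/Re = 0.566 (roughness is irrelevant in laminar flow).

f ≈ 0.5660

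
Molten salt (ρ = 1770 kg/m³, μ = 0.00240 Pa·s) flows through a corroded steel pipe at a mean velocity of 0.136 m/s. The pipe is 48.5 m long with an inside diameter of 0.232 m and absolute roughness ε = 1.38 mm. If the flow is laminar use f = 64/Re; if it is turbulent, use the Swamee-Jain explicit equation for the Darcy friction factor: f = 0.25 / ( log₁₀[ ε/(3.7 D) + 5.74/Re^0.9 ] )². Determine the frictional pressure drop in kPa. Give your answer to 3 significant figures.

ΔP ≈ 0.123 kPa

Reynolds number Re = ρVD/μ = 1770 · 0.136 · 0.232 / 0.0024 = 2.327e+04.
Re > 4000 → turbulent. Relative roughness ε/D = 0.00138/0.232 = 0.00595. Swamee-Jain: f = 0.25/(log₁₀[0.00595/3.7 + 5.74/2.327e+04^0.9])² = 0.25/(log₁₀[0.00161 + 0.000674])² = 0.25/(-2.642)² = 0.03582.
Darcy-Weisbach: ΔP = f(L/D)(ρV²/2) = 0.03582·(48.5/0.232)·(1770·0.136²/2) = 0.03582·209.1·16.37 = 122.6 Pa.
ΔP = 122.6 Pa = 0.123 kPa.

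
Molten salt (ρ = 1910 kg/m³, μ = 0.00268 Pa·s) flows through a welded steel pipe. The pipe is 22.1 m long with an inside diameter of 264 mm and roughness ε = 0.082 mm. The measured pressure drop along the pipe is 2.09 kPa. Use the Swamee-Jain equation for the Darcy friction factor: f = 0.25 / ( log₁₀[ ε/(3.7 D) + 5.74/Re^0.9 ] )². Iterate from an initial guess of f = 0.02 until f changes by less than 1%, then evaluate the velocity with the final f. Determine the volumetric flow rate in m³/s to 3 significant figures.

Q ≈ 0.0667 m³/s

Rearranging Darcy-Weisbach: V = √(2·ΔP·D/(f·L·ρ)). With ε/D = 8.2e-05/0.264 = 0.000311, iterate starting from f = 0.02:
  f = 0.02 → V = √(2·2090·0.264/(0.02·22.1·1910)) = 1.143 m/s; Re = ρVD/μ = 2.151e+05; f → 0.01771
  f = 0.01771 → V = 1.215 m/s; Re = 2.286e+05; f → 0.0176
Converged (Δf/f < 1%). With the final f = 0.0176: V = √(2·2090·0.264/(0.0176·22.1·1910)) = 1.219 m/s.
Q = V·A = 1.219·(π/4·0.264²) = 0.06672 m³/s = 0.0667 m³/s.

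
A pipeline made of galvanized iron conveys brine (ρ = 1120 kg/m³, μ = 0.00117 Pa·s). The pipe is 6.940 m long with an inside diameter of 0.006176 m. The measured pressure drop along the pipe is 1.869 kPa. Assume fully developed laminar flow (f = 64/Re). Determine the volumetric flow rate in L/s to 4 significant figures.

For laminar flow, f = 64/Re with Re = ρVD/μ, so Darcy-Weisbach reduces to ΔP = 32μLV/D². Solving for V: V = ΔP·D²/(32μL) = 1869·(0.006176)²/(32·0.00117·6.94) = 0.2744 m/s.
Check: Re = ρVD/μ = 1120·0.2744·0.006176/0.00117 = 1622 < 2300, so the laminar assumption holds.
Q = V·A = 0.2744·(π/4·0.006176²) = 8.219e-06 m³/s = 0.008219 L/s.

Q ≈ 0.008219 L/s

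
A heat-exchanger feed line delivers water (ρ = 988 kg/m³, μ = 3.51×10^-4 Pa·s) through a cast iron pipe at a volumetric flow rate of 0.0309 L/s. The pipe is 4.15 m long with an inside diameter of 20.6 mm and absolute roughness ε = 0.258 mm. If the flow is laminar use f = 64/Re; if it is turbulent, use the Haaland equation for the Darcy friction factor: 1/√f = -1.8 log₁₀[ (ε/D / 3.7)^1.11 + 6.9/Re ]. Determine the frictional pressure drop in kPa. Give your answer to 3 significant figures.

Q = 0.0309 L/s = 0.0309/1000 = 3.09e-05 m³/s.
Cross-sectional area A = πD²/4 = π(0.0206)²/4 = 0.0003333 m²; mean velocity V = Q/A = 3.09e-05/0.0003333 = 0.09271 m/s.
Reynolds number Re = ρVD/μ = 988 · 0.09271 · 0.0206 / 0.000351 = 5376.
Re > 4000 → turbulent. Relative roughness ε/D = 0.000258/0.0206 = 0.0125. Haaland: 1/√f = -1.8 log₁₀[(0.0125/3.7)^1.11 + 6.9/5376] = -1.8 log₁₀[0.00181 + 0.00128] = 4.517, so f = 0.04901.
Darcy-Weisbach: ΔP = f(L/D)(ρV²/2) = 0.04901·(4.15/0.0206)·(988·0.09271²/2) = 0.04901·201.5·4.246 = 41.92 Pa.
ΔP = 41.92 Pa = 0.0419 kPa.

ΔP ≈ 0.0419 kPa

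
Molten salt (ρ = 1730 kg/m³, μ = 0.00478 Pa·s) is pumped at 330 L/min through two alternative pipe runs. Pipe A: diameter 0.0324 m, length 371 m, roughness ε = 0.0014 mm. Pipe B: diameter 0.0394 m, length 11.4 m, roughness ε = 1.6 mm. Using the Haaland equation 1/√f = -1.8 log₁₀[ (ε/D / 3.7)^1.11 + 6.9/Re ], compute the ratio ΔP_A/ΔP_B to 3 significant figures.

Pipe A: V = Q/A = 0.0055/0.0008245 = 6.671 m/s; Re = 7.823e+04; ε/D = 4.32e-05; Haaland → f = 0.01893; ΔP_A = f(L/D)(ρV²/2) = 8.342e+06 Pa.
Pipe B: V = Q/A = 0.0055/0.001219 = 4.511 m/s; Re = 6.433e+04; ε/D = 0.0406; Haaland → f = 0.06565; ΔP_B = f(L/D)(ρV²/2) = 3.344e+05 Pa.
ΔP_A/ΔP_B = 8.342e+06/3.344e+05 = 24.9.

ΔP_A/ΔP_B ≈ 24.9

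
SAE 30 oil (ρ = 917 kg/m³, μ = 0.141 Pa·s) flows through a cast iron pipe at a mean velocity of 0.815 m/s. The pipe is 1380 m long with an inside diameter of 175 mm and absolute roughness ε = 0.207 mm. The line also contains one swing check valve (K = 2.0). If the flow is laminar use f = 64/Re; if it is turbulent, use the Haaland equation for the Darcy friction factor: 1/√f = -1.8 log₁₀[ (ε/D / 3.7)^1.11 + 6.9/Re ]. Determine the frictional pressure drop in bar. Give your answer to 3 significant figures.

ΔP ≈ 1.66 bar

Reynolds number Re = ρVD/μ = 917 · 0.815 · 0.175 / 0.141 = 927.6.
Re < 2300 → laminar flow, so f = 64/Re = 64/927.6 = 0.069 (the turbulent correlation is not needed).
Total minor-loss coefficient ΣK = 1·2 = 2.
ΔP = [f·L/D + ΣK]·(ρV²/2) = [0.069·1380/0.175 + 2]·(917·0.815²/2) = [544.1 + 2]·304.5 = 1.663e+05 Pa.
ΔP = 1.663e+05 Pa = 1.66 bar.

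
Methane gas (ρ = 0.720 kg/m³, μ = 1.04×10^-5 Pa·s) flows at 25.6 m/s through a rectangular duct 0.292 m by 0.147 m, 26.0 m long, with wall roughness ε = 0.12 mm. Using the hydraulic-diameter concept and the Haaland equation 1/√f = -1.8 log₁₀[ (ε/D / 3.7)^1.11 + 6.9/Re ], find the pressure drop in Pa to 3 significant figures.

ΔP ≈ 582 Pa

Hydraulic diameter D_h = 4A/P = 4·(0.292·0.147)/(2·(0.292+0.147)) = 0.1717/0.878 = 0.1956 m.
Re = ρVD_h/μ = 0.72·25.6·0.1956/1.04e-05 = 3.466e+05.
ε/D_h = 0.00012/0.1956 = 0.000614; Haaland gives 1/√f = -1.8 log₁₀[6.37e-05+1.99e-05] = 7.34, so f = 0.01856.
ΔP = f(L/D_h)(ρV²/2) = 0.01856·26/0.1956·235.9 = 582.2 Pa.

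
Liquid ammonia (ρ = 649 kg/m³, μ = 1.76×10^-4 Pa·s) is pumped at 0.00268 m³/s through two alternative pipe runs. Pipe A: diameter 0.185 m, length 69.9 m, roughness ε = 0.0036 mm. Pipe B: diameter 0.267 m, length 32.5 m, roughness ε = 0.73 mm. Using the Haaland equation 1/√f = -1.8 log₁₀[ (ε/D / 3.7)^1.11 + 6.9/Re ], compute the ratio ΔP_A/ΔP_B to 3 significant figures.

ΔP_A/ΔP_B ≈ 9.32

Pipe A: V = Q/A = 0.00268/0.02688 = 0.0997 m/s; Re = 6.802e+04; ε/D = 1.95e-05; Haaland → f = 0.01941; ΔP_A = f(L/D)(ρV²/2) = 23.65 Pa.
Pipe B: V = Q/A = 0.00268/0.05599 = 0.04787 m/s; Re = 4.713e+04; ε/D = 0.00273; Haaland → f = 0.02803; ΔP_B = f(L/D)(ρV²/2) = 2.537 Pa.
ΔP_A/ΔP_B = 23.65/2.537 = 9.32.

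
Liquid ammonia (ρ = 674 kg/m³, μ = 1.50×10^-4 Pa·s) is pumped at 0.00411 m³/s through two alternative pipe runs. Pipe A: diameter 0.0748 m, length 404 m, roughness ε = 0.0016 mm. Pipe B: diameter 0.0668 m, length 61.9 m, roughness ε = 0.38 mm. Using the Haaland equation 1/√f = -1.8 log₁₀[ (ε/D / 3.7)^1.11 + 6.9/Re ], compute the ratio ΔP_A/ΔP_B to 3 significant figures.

Pipe A: V = Q/A = 0.00411/0.004394 = 0.9353 m/s; Re = 3.144e+05; ε/D = 2.14e-05; Haaland → f = 0.0144; ΔP_A = f(L/D)(ρV²/2) = 2.293e+04 Pa.
Pipe B: V = Q/A = 0.00411/0.003505 = 1.173 m/s; Re = 3.52e+05; ε/D = 0.00569; Haaland → f = 0.03188; ΔP_B = f(L/D)(ρV²/2) = 1.369e+04 Pa.
ΔP_A/ΔP_B = 2.293e+04/1.369e+04 = 1.67.

ΔP_A/ΔP_B ≈ 1.67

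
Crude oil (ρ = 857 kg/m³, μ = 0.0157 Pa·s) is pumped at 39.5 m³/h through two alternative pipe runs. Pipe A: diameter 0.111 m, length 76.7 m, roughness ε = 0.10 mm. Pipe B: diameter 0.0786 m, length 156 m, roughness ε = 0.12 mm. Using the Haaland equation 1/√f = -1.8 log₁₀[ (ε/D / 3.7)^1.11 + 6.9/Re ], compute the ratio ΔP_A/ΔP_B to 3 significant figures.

Pipe A: V = Q/A = 0.01097/0.009677 = 1.134 m/s; Re = 6870; ε/D = 0.000901; Haaland → f = 0.03528; ΔP_A = f(L/D)(ρV²/2) = 1.343e+04 Pa.
Pipe B: V = Q/A = 0.01097/0.004852 = 2.261 m/s; Re = 9702; ε/D = 0.00153; Haaland → f = 0.03313; ΔP_B = f(L/D)(ρV²/2) = 1.441e+05 Pa.
ΔP_A/ΔP_B = 1.343e+04/1.441e+05 = 0.0932.

ΔP_A/ΔP_B ≈ 0.0932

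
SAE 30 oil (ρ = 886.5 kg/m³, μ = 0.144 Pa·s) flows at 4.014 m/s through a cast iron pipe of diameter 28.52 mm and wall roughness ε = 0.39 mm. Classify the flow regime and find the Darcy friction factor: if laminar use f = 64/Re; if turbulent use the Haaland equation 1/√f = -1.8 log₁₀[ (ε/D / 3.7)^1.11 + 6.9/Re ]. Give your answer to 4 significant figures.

Re = ρVD/μ = 886.5·4.014·0.02852/0.144 = 704.8.
Re < 2300 → laminar, so f = 64/Re = 0.09081 (roughness is irrelevant in laminar flow).

f ≈ 0.09081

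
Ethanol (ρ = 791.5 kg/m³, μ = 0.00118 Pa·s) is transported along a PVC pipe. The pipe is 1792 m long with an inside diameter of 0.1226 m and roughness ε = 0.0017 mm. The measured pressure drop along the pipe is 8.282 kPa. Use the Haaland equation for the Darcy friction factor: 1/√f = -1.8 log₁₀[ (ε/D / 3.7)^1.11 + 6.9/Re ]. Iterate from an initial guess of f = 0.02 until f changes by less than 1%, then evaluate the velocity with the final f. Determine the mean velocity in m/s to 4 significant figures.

Rearranging Darcy-Weisbach: V = √(2·ΔP·D/(f·L·ρ)). With ε/D = 1.7e-06/0.1226 = 1.39e-05, iterate starting from f = 0.02:
  f = 0.02 → V = √(2·8282·0.1226/(0.02·1792·791.5)) = 0.2676 m/s; Re = ρVD/μ = 2.2e+04; f → 0.02516
  f = 0.02516 → V = 0.2385 m/s; Re = 1.962e+04; f → 0.02589
  f = 0.02589 → V = 0.2352 m/s; Re = 1.934e+04; f → 0.02598
Converged (Δf/f < 1%). With the final f = 0.02598: V = √(2·8282·0.1226/(0.02598·1792·791.5)) = 0.2347 m/s.

V ≈ 0.2347 m/s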